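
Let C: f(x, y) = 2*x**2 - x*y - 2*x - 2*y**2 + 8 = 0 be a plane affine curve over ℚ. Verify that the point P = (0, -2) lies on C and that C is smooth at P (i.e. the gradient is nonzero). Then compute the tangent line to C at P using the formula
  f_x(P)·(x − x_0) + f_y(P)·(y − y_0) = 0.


Tangent line at P: 8*y + 16 = 0.

Step 1: f(0, -2) = 0, so P lies on C.
Step 2: partial derivatives
  f_x(x, y) = 4*x - y - 2, f_y(x, y) = -x - 4*y.
  f_x(P) = 0, f_y(P) = 8 (gradient nonzero, so P is smooth).
Step 3: tangent line at P: 0·(x − 0) + 8·(y − -2) = 0.
Expanding: 8*y + 16 = 0.


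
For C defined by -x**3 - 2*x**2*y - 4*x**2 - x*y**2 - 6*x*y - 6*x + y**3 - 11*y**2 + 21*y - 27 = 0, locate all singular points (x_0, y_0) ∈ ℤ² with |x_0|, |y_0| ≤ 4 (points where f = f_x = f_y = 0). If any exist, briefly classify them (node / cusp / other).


Singular points: {(-3, 3)}; classification: node.

Compute partial derivatives:
  f_x = -3*x**2 - 4*x*y - 8*x - y**2 - 6*y - 6.
  f_y = -2*x**2 - 2*x*y - 6*x + 3*y**2 - 22*y + 21.
Scan x_0 ∈ {−4, ..., 4}. For each x_0, f_y(x_0, y) is a polynomial in y; find its integer roots y ∈ {−4, ..., 4}, then test f_x and f at those candidates.
  x = -4: f_y(-4, y) = 3*y**2 - 14*y + 13; no integer root y with |y| ≤ 4.
  x = -3: f_y(-3, y) = 3*y**2 - 16*y + 21; vanishes at y ∈ {3}. (-3, 3): f_x = 0, f = 0 — SINGULAR.
  x = -2: f_y(-2, y) = 3*y**2 - 18*y + 25; no integer root y with |y| ≤ 4.
  x = -1: f_y(-1, y) = 3*y**2 - 20*y + 25; no integer root y with |y| ≤ 4.
  x = 0: f_y(0, y) = 3*y**2 - 22*y + 21; no integer root y with |y| ≤ 4.
  x = 1: f_y(1, y) = 3*y**2 - 24*y + 13; no integer root y with |y| ≤ 4.
  x = 2: f_y(2, y) = 3*y**2 - 26*y + 1; no integer root y with |y| ≤ 4.
  x = 3: f_y(3, y) = 3*y**2 - 28*y - 15; no integer root y with |y| ≤ 4.
  x = 4: f_y(4, y) = 3*y**2 - 30*y - 35; no integer root y with |y| ≤ 4.
Only singular point on the grid: (-3, 3).
Classify: substitute x = -3 + u, y = 3 + v and expand: f = -u**3 - 2*u**2*v - u**2 - u*v**2 + v**3 + v**2.
No constant or linear terms (consistent with a singular point). Quadratic part: -u**2 + v**2. Cubic part: -u**3 - 2*u**2*v - u*v**2 + v**3.
The quadratic part v**2 - u**2 = (v − u)(v + u) splits into two distinct linear factors, so there are two distinct tangent lines y − 3 = ±(x − -3) — this is a node (ordinary double point).
Classification: node.


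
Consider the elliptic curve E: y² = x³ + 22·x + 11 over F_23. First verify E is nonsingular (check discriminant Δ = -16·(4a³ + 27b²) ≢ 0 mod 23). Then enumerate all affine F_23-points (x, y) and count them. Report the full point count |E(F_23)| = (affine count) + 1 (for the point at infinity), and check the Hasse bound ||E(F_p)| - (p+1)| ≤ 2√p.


Affine points = {(3, 9), (3, 14), (4, 5), (4, 18), (5, 4), (5, 19), (7, 5), (7, 18), (8, 3), (8, 20), (9, 8), (9, 15), (10, 9), (10, 14), (12, 5), (12, 18), (14, 2), (14, 21), (15, 6), (15, 17), (17, 10), (17, 13), (18, 11), (18, 12)}; affine count = 24; |E(F_23)| = 25.

Discriminant check: Δ ∝ 4a³ + 27b² = 4·22³ + 27·11² = 4·10648 + 27·121 ≡ 20 (mod 23). Nonzero ⇒ E is nonsingular.
For each x ∈ F_23, compute rhs = x³ + 22·x + 11 mod 23, then count y ∈ F_23 with y² ≡ rhs.
  x = 0: rhs = 11, matching y values: none (0 points).
  x = 1: rhs = 11, matching y values: none (0 points).
  x = 2: rhs = 17, matching y values: none (0 points).
  x = 3: rhs = 12, matching y values: 9, 14 (2 points).
  x = 4: rhs = 2, matching y values: 5, 18 (2 points).
  x = 5: rhs = 16, matching y values: 4, 19 (2 points).
  x = 6: rhs = 14, matching y values: none (0 points).
  x = 7: rhs = 2, matching y values: 5, 18 (2 points).
  x = 8: rhs = 9, matching y values: 3, 20 (2 points).
  x = 9: rhs = 18, matching y values: 8, 15 (2 points).
  x = 10: rhs = 12, matching y values: 9, 14 (2 points).
  x = 11: rhs = 20, matching y values: none (0 points).
  x = 12: rhs = 2, matching y values: 5, 18 (2 points).
  x = 13: rhs = 10, matching y values: none (0 points).
  x = 14: rhs = 4, matching y values: 2, 21 (2 points).
  x = 15: rhs = 13, matching y values: 6, 17 (2 points).
  x = 16: rhs = 20, matching y values: none (0 points).
  x = 17: rhs = 8, matching y values: 10, 13 (2 points).
  x = 18: rhs = 6, matching y values: 11, 12 (2 points).
  x = 19: rhs = 20, matching y values: none (0 points).
  x = 20: rhs = 10, matching y values: none (0 points).
  x = 21: rhs = 5, matching y values: none (0 points).
  x = 22: rhs = 11, matching y values: none (0 points).
Total affine count: 24.
Full point count |E(F_23)| = 24 + 1 = 25.
Hasse bound: |25 − (23+1)| = |1| = 1 ≤ 2√23 ≈ 9.5917 ✓.


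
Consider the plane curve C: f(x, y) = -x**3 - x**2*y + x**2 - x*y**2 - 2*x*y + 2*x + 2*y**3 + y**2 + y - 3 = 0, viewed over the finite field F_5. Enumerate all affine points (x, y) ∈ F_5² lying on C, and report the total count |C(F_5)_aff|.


Affine F_5-points: {(0, 4), (2, 2), (3, 0), (3, 2), (3, 4), (4, 2), (4, 3), (4, 4)}; count = 8.

For each of the 25 pairs (x, y) ∈ F_5², evaluate f(x, y) mod 5. Record the zeros.
  x = 0: [0↦2, 1↦1, 2↦4, 3↦3, 4↦0]  zeros at y ∈ {4}
  x = 1: [0↦4, 1↦4, 2↦1, 3↦2, 4↦4]  zeros at y ∈ ∅
  x = 2: [0↦2, 1↦1, 2↦0, 3↦1, 4↦1]  zeros at y ∈ {2}
  x = 3: [0↦0, 1↦1, 2↦0, 3↦4, 4↦0]  zeros at y ∈ {0, 2, 4}
  x = 4: [0↦2, 1↦3, 2↦0, 3↦0, 4↦0]  zeros at y ∈ {2, 3, 4}
Collecting zeros: affine points = {(0, 4), (2, 2), (3, 0), (3, 2), (3, 4), (4, 2), (4, 3), (4, 4)}.
Total count |C(F_5)_aff| = 8.


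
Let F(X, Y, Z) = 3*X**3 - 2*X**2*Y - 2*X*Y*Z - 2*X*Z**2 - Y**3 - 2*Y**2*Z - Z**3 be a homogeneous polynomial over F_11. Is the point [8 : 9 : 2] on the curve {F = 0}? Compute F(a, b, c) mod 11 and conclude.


F(8,9,2) ≡ 5 (mod 11); P is NOT on the curve.

Evaluate F(8, 9, 2) term-by-term (mod 11).
  3*X**3 ↦ 3·512·1·1 = 1536
  -2*X**2*Y ↦ -2·64·9·1 = -1152
  -2*X*Y*Z ↦ -2·8·9·2 = -288
  -2*X*Z**2 ↦ -2·8·1·4 = -64
  -Y**3 ↦ -1·1·729·1 = -729
  -2*Y**2*Z ↦ -2·1·81·2 = -324
  -Z**3 ↦ -1·1·1·8 = -8
Sum: F(8, 9, 2) = (1536) + (-1152) + (-288) + (-64) + (-729) + (-324) + (-8) = -1029.
Reducing mod 11: -1029 ≡ 5 (mod 11).
Since F(a, b, c) ≡ 5 ≠ 0 (mod 11), P does NOT lie on the curve.


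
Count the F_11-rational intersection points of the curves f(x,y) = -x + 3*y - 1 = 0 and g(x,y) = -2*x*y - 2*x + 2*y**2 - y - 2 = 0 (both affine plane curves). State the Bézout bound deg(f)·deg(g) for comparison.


Common zeros: {(9, 7), (10, 0)}; count = 2; Bézout bound = 2.

deg(f) = 1, deg(g) = 2, so Bézout bound = 2.
Scan x ∈ F_11. For each x, list the y ∈ F_11 with f(x, y) ≡ 0 and those with g(x, y) ≡ 0 (mod 11); the common zeros in that column are the intersection.
  x = 0: f ≡ 0 at y ∈ {4}; g ≡ 0 at y ∈ ∅; common: ∅.
  x = 1: f ≡ 0 at y ∈ {8}; g ≡ 0 at y ∈ ∅; common: ∅.
  x = 2: f ≡ 0 at y ∈ {1}; g ≡ 0 at y ∈ ∅; common: ∅.
  x = 3: f ≡ 0 at y ∈ {5}; g ≡ 0 at y ∈ {3, 6}; common: ∅.
  x = 4: f ≡ 0 at y ∈ {9}; g ≡ 0 at y ∈ ∅; common: ∅.
  x = 5: f ≡ 0 at y ∈ {2}; g ≡ 0 at y ∈ ∅; common: ∅.
  x = 6: f ≡ 0 at y ∈ {6}; g ≡ 0 at y ∈ ∅; common: ∅.
  x = 7: f ≡ 0 at y ∈ {10}; g ≡ 0 at y ∈ {4, 9}; common: ∅.
  x = 8: f ≡ 0 at y ∈ {3}; g ≡ 0 at y ∈ {1, 2}; common: ∅.
  x = 9: f ≡ 0 at y ∈ {7}; g ≡ 0 at y ∈ {7, 8}; common: {7}.
  x = 10: f ≡ 0 at y ∈ {0}; g ≡ 0 at y ∈ {0, 5}; common: {0}.
Collecting: common zeros = {(9, 7), (10, 0)}, so the count is 2.
Comparison with the Bézout bound: 2 ≤ 2 = deg(f)·deg(g), as expected for curves with no common component (the bound is attained).


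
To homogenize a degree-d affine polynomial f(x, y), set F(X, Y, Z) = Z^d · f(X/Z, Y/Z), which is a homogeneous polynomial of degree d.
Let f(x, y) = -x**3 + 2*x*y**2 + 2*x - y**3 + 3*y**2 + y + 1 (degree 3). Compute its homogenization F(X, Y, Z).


F(X, Y, Z) = -X**3 + 2*X*Y**2 + 2*X*Z**2 - Y**3 + 3*Y**2*Z + Y*Z**2 + Z**3

deg(f) = 3.
Substitute x = X/Z, y = Y/Z into f, then multiply by Z^3.
  monomial -1·x^3·y^0 ↦ -1·X^3·Y^0·Z^0.
  monomial 2·x^1·y^2 ↦ 2·X^1·Y^2·Z^0.
  monomial 2·x^1·y^0 ↦ 2·X^1·Y^0·Z^2.
  monomial -1·x^0·y^3 ↦ -1·X^0·Y^3·Z^0.
  monomial 3·x^0·y^2 ↦ 3·X^0·Y^2·Z^1.
  monomial 1·x^0·y^1 ↦ 1·X^0·Y^1·Z^2.
  monomial 1·x^0·y^0 ↦ 1·X^0·Y^0·Z^3.
Collecting: F(X, Y, Z) = -X**3 + 2*X*Y**2 + 2*X*Z**2 - Y**3 + 3*Y**2*Z + Y*Z**2 + Z**3.


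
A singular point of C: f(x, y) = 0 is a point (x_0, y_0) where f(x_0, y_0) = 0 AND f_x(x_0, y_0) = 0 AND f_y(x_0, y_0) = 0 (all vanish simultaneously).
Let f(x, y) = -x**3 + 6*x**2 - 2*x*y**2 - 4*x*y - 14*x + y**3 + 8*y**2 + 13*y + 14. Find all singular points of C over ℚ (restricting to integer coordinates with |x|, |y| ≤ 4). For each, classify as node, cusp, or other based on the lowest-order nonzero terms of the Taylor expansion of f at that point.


Singular points: {(2, -1)}; classification: cusp.

Compute partial derivatives:
  f_x = -3*x**2 + 12*x - 2*y**2 - 4*y - 14.
  f_y = -4*x*y - 4*x + 3*y**2 + 16*y + 13.
Scan x_0 ∈ {−4, ..., 4}. For each x_0, f_y(x_0, y) is a polynomial in y; find its integer roots y ∈ {−4, ..., 4}, then test f_x and f at those candidates.
  x = -4: f_y(-4, y) = 3*y**2 + 32*y + 29; vanishes at y ∈ {-1}. (-4, -1): f_x = -108 ≠ 0.
  x = -3: f_y(-3, y) = 3*y**2 + 28*y + 25; vanishes at y ∈ {-1}. (-3, -1): f_x = -75 ≠ 0.
  x = -2: f_y(-2, y) = 3*y**2 + 24*y + 21; vanishes at y ∈ {-1}. (-2, -1): f_x = -48 ≠ 0.
  x = -1: f_y(-1, y) = 3*y**2 + 20*y + 17; vanishes at y ∈ {-1}. (-1, -1): f_x = -27 ≠ 0.
  x = 0: f_y(0, y) = 3*y**2 + 16*y + 13; vanishes at y ∈ {-1}. (0, -1): f_x = -12 ≠ 0.
  x = 1: f_y(1, y) = 3*y**2 + 12*y + 9; vanishes at y ∈ {-3, -1}. (1, -3): f_x = -11 ≠ 0; (1, -1): f_x = -3 ≠ 0.
  x = 2: f_y(2, y) = 3*y**2 + 8*y + 5; vanishes at y ∈ {-1}. (2, -1): f_x = 0, f = 0 — SINGULAR.
  x = 3: f_y(3, y) = 3*y**2 + 4*y + 1; vanishes at y ∈ {-1}. (3, -1): f_x = -3 ≠ 0.
  x = 4: f_y(4, y) = 3*y**2 - 3; vanishes at y ∈ {-1, 1}. (4, -1): f_x = -12 ≠ 0; (4, 1): f_x = -20 ≠ 0.
Only singular point on the grid: (2, -1).
Classify: substitute x = 2 + u, y = -1 + v and expand: f = -u**3 - 2*u*v**2 + v**3 + v**2.
No constant or linear terms (consistent with a singular point). Quadratic part: v**2. Cubic part: -u**3 - 2*u*v**2 + v**3.
The quadratic part v**2 is a perfect square, so there is a single (double) tangent line v = 0, i.e. y = -1. Restricting the cubic part to that line (v = 0) leaves -u**3 ≠ 0, so f is not divisible by v and the branch is v² ≈ u**3 to lowest order — this is a cusp.
Classification: cusp.


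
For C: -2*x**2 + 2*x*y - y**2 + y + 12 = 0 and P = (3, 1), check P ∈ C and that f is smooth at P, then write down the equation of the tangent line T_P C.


Tangent line at P: -10*x + 5*y + 25 = 0.

Step 1: f(3, 1) = 0, so P lies on C.
Step 2: partial derivatives
  f_x(x, y) = -4*x + 2*y, f_y(x, y) = 2*x - 2*y + 1.
  f_x(P) = -10, f_y(P) = 5 (gradient nonzero, so P is smooth).
Step 3: tangent line at P: -10·(x − 3) + 5·(y − 1) = 0.
Expanding: -10*x + 5*y + 25 = 0.


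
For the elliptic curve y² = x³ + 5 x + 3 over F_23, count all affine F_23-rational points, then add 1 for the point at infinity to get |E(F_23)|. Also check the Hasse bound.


Affine points = {(0, 7), (0, 16), (1, 3), (1, 20), (4, 8), (4, 15), (7, 6), (7, 17), (8, 7), (8, 16), (9, 8), (9, 15), (10, 8), (10, 15), (11, 3), (11, 20), (15, 7), (15, 16), (16, 4), (16, 19), (21, 10), (21, 13)}; affine count = 22; |E(F_23)| = 23.

Discriminant check: Δ ∝ 4a³ + 27b² = 4·5³ + 27·3² = 4·125 + 27·9 ≡ 7 (mod 23). Nonzero ⇒ E is nonsingular.
For each x ∈ F_23, compute rhs = x³ + 5·x + 3 mod 23, then count y ∈ F_23 with y² ≡ rhs.
  x = 0: rhs = 3, matching y values: 7, 16 (2 points).
  x = 1: rhs = 9, matching y values: 3, 20 (2 points).
  x = 2: rhs = 21, matching y values: none (0 points).
  x = 3: rhs = 22, matching y values: none (0 points).
  x = 4: rhs = 18, matching y values: 8, 15 (2 points).
  x = 5: rhs = 15, matching y values: none (0 points).
  x = 6: rhs = 19, matching y values: none (0 points).
  x = 7: rhs = 13, matching y values: 6, 17 (2 points).
  x = 8: rhs = 3, matching y values: 7, 16 (2 points).
  x = 9: rhs = 18, matching y values: 8, 15 (2 points).
  x = 10: rhs = 18, matching y values: 8, 15 (2 points).
  x = 11: rhs = 9, matching y values: 3, 20 (2 points).
  x = 12: rhs = 20, matching y values: none (0 points).
  x = 13: rhs = 11, matching y values: none (0 points).
  x = 14: rhs = 11, matching y values: none (0 points).
  x = 15: rhs = 3, matching y values: 7, 16 (2 points).
  x = 16: rhs = 16, matching y values: 4, 19 (2 points).
  x = 17: rhs = 10, matching y values: none (0 points).
  x = 18: rhs = 14, matching y values: none (0 points).
  x = 19: rhs = 11, matching y values: none (0 points).
  x = 20: rhs = 7, matching y values: none (0 points).
  x = 21: rhs = 8, matching y values: 10, 13 (2 points).
  x = 22: rhs = 20, matching y values: none (0 points).
Total affine count: 22.
Full point count |E(F_23)| = 22 + 1 = 23.
Hasse bound: |23 − (23+1)| = |-1| = 1 ≤ 2√23 ≈ 9.5917 ✓.


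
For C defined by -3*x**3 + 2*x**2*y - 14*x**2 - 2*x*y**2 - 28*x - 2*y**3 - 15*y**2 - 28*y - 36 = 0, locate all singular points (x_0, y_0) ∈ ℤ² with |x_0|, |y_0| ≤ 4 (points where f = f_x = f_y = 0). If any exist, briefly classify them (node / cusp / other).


Singular points: {(-2, -2)}; classification: cusp.

Compute partial derivatives:
  f_x = -9*x**2 + 4*x*y - 28*x - 2*y**2 - 28.
  f_y = 2*x**2 - 4*x*y - 6*y**2 - 30*y - 28.
Scan x_0 ∈ {−4, ..., 4}. For each x_0, f_y(x_0, y) is a polynomial in y; find its integer roots y ∈ {−4, ..., 4}, then test f_x and f at those candidates.
  x = -4: f_y(-4, y) = -6*y**2 - 14*y + 4; no integer root y with |y| ≤ 4.
  x = -3: f_y(-3, y) = -6*y**2 - 18*y - 10; no integer root y with |y| ≤ 4.
  x = -2: f_y(-2, y) = -6*y**2 - 22*y - 20; vanishes at y ∈ {-2}. (-2, -2): f_x = 0, f = 0 — SINGULAR.
  x = -1: f_y(-1, y) = -6*y**2 - 26*y - 26; no integer root y with |y| ≤ 4.
  x = 0: f_y(0, y) = -6*y**2 - 30*y - 28; no integer root y with |y| ≤ 4.
  x = 1: f_y(1, y) = -6*y**2 - 34*y - 26; no integer root y with |y| ≤ 4.
  x = 2: f_y(2, y) = -6*y**2 - 38*y - 20; no integer root y with |y| ≤ 4.
  x = 3: f_y(3, y) = -6*y**2 - 42*y - 10; no integer root y with |y| ≤ 4.
  x = 4: f_y(4, y) = -6*y**2 - 46*y + 4; no integer root y with |y| ≤ 4.
Only singular point on the grid: (-2, -2).
Classify: substitute x = -2 + u, y = -2 + v and expand: f = -3*u**3 + 2*u**2*v - 2*u*v**2 - 2*v**3 + v**2.
No constant or linear terms (consistent with a singular point). Quadratic part: v**2. Cubic part: -3*u**3 + 2*u**2*v - 2*u*v**2 - 2*v**3.
The quadratic part v**2 is a perfect square, so there is a single (double) tangent line v = 0, i.e. y = -2. Restricting the cubic part to that line (v = 0) leaves -3*u**3 ≠ 0, so f is not divisible by v and the branch is v² ≈ 3*u**3 to lowest order — this is a cusp.
Classification: cusp.


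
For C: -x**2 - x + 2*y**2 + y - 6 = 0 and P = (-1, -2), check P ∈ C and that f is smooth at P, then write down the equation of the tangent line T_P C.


Tangent line at P: x - 7*y - 13 = 0.

Step 1: f(-1, -2) = 0, so P lies on C.
Step 2: partial derivatives
  f_x(x, y) = -2*x - 1, f_y(x, y) = 4*y + 1.
  f_x(P) = 1, f_y(P) = -7 (gradient nonzero, so P is smooth).
Step 3: tangent line at P: 1·(x − -1) + -7·(y − -2) = 0.
Expanding: x - 7*y - 13 = 0.


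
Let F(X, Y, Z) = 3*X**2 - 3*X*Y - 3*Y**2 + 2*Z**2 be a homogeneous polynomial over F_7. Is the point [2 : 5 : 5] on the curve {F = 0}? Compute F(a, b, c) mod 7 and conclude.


F(2,5,5) ≡ 6 (mod 7); P is NOT on the curve.

Evaluate F(2, 5, 5) term-by-term (mod 7).
  3*X**2 ↦ 3·4·1·1 = 12
  -3*X*Y ↦ -3·2·5·1 = -30
  -3*Y**2 ↦ -3·1·25·1 = -75
  2*Z**2 ↦ 2·1·1·25 = 50
Sum: F(2, 5, 5) = (12) + (-30) + (-75) + (50) = -43.
Reducing mod 7: -43 ≡ 6 (mod 7).
Since F(a, b, c) ≡ 6 ≠ 0 (mod 7), P does NOT lie on the curve.


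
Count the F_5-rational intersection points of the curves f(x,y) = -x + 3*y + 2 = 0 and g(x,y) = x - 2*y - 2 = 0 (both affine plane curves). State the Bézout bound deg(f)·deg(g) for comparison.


Common zeros: {(2, 0)}; count = 1; Bézout bound = 1.

deg(f) = 1, deg(g) = 1, so Bézout bound = 1.
Scan x ∈ F_5. For each x, list the y ∈ F_5 with f(x, y) ≡ 0 and those with g(x, y) ≡ 0 (mod 5); the common zeros in that column are the intersection.
  x = 0: f ≡ 0 at y ∈ {1}; g ≡ 0 at y ∈ {4}; common: ∅.
  x = 1: f ≡ 0 at y ∈ {3}; g ≡ 0 at y ∈ {2}; common: ∅.
  x = 2: f ≡ 0 at y ∈ {0}; g ≡ 0 at y ∈ {0}; common: {0}.
  x = 3: f ≡ 0 at y ∈ {2}; g ≡ 0 at y ∈ {3}; common: ∅.
  x = 4: f ≡ 0 at y ∈ {4}; g ≡ 0 at y ∈ {1}; common: ∅.
Collecting: common zeros = {(2, 0)}, so the count is 1.
Comparison with the Bézout bound: 1 ≤ 1 = deg(f)·deg(g), as expected for curves with no common component (the bound is attained).


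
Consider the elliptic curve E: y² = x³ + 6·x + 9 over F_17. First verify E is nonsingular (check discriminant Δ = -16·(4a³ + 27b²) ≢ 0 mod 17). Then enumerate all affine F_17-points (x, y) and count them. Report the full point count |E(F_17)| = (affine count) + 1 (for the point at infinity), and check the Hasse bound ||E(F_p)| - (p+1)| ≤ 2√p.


Affine points = {(0, 3), (0, 14), (1, 4), (1, 13), (8, 5), (8, 12), (10, 7), (10, 10), (14, 7), (14, 10), (16, 6), (16, 11)}; affine count = 12; |E(F_17)| = 13.

Discriminant check: Δ ∝ 4a³ + 27b² = 4·6³ + 27·9² = 4·216 + 27·81 ≡ 8 (mod 17). Nonzero ⇒ E is nonsingular.
For each x ∈ F_17, compute rhs = x³ + 6·x + 9 mod 17, then count y ∈ F_17 with y² ≡ rhs.
  x = 0: rhs = 9, matching y values: 3, 14 (2 points).
  x = 1: rhs = 16, matching y values: 4, 13 (2 points).
  x = 2: rhs = 12, matching y values: none (0 points).
  x = 3: rhs = 3, matching y values: none (0 points).
  x = 4: rhs = 12, matching y values: none (0 points).
  x = 5: rhs = 11, matching y values: none (0 points).
  x = 6: rhs = 6, matching y values: none (0 points).
  x = 7: rhs = 3, matching y values: none (0 points).
  x = 8: rhs = 8, matching y values: 5, 12 (2 points).
  x = 9: rhs = 10, matching y values: none (0 points).
  x = 10: rhs = 15, matching y values: 7, 10 (2 points).
  x = 11: rhs = 12, matching y values: none (0 points).
  x = 12: rhs = 7, matching y values: none (0 points).
  x = 13: rhs = 6, matching y values: none (0 points).
  x = 14: rhs = 15, matching y values: 7, 10 (2 points).
  x = 15: rhs = 6, matching y values: none (0 points).
  x = 16: rhs = 2, matching y values: 6, 11 (2 points).
Total affine count: 12.
Full point count |E(F_17)| = 12 + 1 = 13.
Hasse bound: |13 − (17+1)| = |-5| = 5 ≤ 2√17 ≈ 8.2462 ✓.


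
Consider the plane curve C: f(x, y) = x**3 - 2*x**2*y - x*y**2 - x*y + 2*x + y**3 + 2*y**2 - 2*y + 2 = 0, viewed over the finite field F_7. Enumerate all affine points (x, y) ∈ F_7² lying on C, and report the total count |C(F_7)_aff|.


Affine F_7-points: {(0, 2), (1, 2), (2, 0), (3, 0), (3, 2), (3, 6), (4, 1), (5, 5), (6, 1)}; count = 9.

For each of the 49 pairs (x, y) ∈ F_7², evaluate f(x, y) mod 7. Record the zeros.
  x = 0: [0↦2, 1↦3, 2↦0, 3↦6, 4↦6, 5↦6, 6↦5]  zeros at y ∈ {2}
  x = 1: [0↦5, 1↦2, 2↦0, 3↦5, 4↦2, 5↦4, 6↦3]  zeros at y ∈ {2}
  x = 2: [0↦0, 1↦3, 2↦5, 3↦5, 4↦2, 5↦2, 6↦4]  zeros at y ∈ {0}
  x = 3: [0↦0, 1↦5, 2↦0, 3↦5, 4↦5, 5↦6, 6↦0]  zeros at y ∈ {0, 2, 6}
  x = 4: [0↦4, 1↦0, 2↦5, 3↦4, 4↦3, 5↦1, 6↦4]  zeros at y ∈ {1}
  x = 5: [0↦4, 1↦1, 2↦5, 3↦1, 4↦2, 5↦0, 6↦1]  zeros at y ∈ {5}
  x = 6: [0↦6, 1↦0, 2↦6, 3↦2, 4↦1, 5↦2, 6↦4]  zeros at y ∈ {1}
Collecting zeros: affine points = {(0, 2), (1, 2), (2, 0), (3, 0), (3, 2), (3, 6), (4, 1), (5, 5), (6, 1)}.
Total count |C(F_7)_aff| = 9.


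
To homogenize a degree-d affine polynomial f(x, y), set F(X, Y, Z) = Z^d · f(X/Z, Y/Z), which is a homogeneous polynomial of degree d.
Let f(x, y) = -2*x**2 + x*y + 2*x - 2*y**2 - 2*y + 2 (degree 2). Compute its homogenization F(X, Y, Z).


F(X, Y, Z) = -2*X**2 + X*Y + 2*X*Z - 2*Y**2 - 2*Y*Z + 2*Z**2

deg(f) = 2.
Substitute x = X/Z, y = Y/Z into f, then multiply by Z^2.
  monomial -2·x^2·y^0 ↦ -2·X^2·Y^0·Z^0.
  monomial 1·x^1·y^1 ↦ 1·X^1·Y^1·Z^0.
  monomial 2·x^1·y^0 ↦ 2·X^1·Y^0·Z^1.
  monomial -2·x^0·y^2 ↦ -2·X^0·Y^2·Z^0.
  monomial -2·x^0·y^1 ↦ -2·X^0·Y^1·Z^1.
  monomial 2·x^0·y^0 ↦ 2·X^0·Y^0·Z^2.
Collecting: F(X, Y, Z) = -2*X**2 + X*Y + 2*X*Z - 2*Y**2 - 2*Y*Z + 2*Z**2.


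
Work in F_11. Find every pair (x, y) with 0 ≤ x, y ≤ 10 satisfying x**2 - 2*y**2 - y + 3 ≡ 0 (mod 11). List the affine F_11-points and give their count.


Affine F_11-points: {(0, 1), (0, 4), (1, 8), (3, 6), (3, 10), (5, 7), (5, 9), (6, 7), (6, 9), (8, 6), (8, 10), (10, 8)}; count = 12.

For each of the 121 pairs (x, y) ∈ F_11², evaluate f(x, y) mod 11. Record the zeros.
  x = 0: [0↦3, 1↦0, 2↦4, 3↦4, 4↦0, 5↦3, 6↦2, 7↦8, 8↦10, 9↦8, 10↦2]  zeros at y ∈ {1, 4}
  x = 1: [0↦4, 1↦1, 2↦5, 3↦5, 4↦1, 5↦4, 6↦3, 7↦9, 8↦0, 9↦9, 10↦3]  zeros at y ∈ {8}
  x = 2: [0↦7, 1↦4, 2↦8, 3↦8, 4↦4, 5↦7, 6↦6, 7↦1, 8↦3, 9↦1, 10↦6]  zeros at y ∈ ∅
  x = 3: [0↦1, 1↦9, 2↦2, 3↦2, 4↦9, 5↦1, 6↦0, 7↦6, 8↦8, 9↦6, 10↦0]  zeros at y ∈ {6, 10}
  x = 4: [0↦8, 1↦5, 2↦9, 3↦9, 4↦5, 5↦8, 6↦7, 7↦2, 8↦4, 9↦2, 10↦7]  zeros at y ∈ ∅
  x = 5: [0↦6, 1↦3, 2↦7, 3↦7, 4↦3, 5↦6, 6↦5, 7↦0, 8↦2, 9↦0, 10↦5]  zeros at y ∈ {7, 9}
  x = 6: [0↦6, 1↦3, 2↦7, 3↦7, 4↦3, 5↦6, 6↦5, 7↦0, 8↦2, 9↦0, 10↦5]  zeros at y ∈ {7, 9}
  x = 7: [0↦8, 1↦5, 2↦9, 3↦9, 4↦5, 5↦8, 6↦7, 7↦2, 8↦4, 9↦2, 10↦7]  zeros at y ∈ ∅
  x = 8: [0↦1, 1↦9, 2↦2, 3↦2, 4↦9, 5↦1, 6↦0, 7↦6, 8↦8, 9↦6, 10↦0]  zeros at y ∈ {6, 10}
  x = 9: [0↦7, 1↦4, 2↦8, 3↦8, 4↦4, 5↦7, 6↦6, 7↦1, 8↦3, 9↦1, 10↦6]  zeros at y ∈ ∅
  x = 10: [0↦4, 1↦1, 2↦5, 3↦5, 4↦1, 5↦4, 6↦3, 7↦9, 8↦0, 9↦9, 10↦3]  zeros at y ∈ {8}
Collecting zeros: affine points = {(0, 1), (0, 4), (1, 8), (3, 6), (3, 10), (5, 7), (5, 9), (6, 7), (6, 9), (8, 6), (8, 10), (10, 8)}.
Total count |C(F_11)_aff| = 12.


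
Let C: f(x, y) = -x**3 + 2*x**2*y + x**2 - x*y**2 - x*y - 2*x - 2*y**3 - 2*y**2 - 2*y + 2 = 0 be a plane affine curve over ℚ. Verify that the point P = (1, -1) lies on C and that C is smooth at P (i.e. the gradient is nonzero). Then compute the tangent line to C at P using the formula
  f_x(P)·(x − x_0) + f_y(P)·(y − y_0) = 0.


Tangent line at P: -7*x - y + 6 = 0.

Step 1: f(1, -1) = 0, so P lies on C.
Step 2: partial derivatives
  f_x(x, y) = -3*x**2 + 4*x*y + 2*x - y**2 - y - 2, f_y(x, y) = 2*x**2 - 2*x*y - x - 6*y**2 - 4*y - 2.
  f_x(P) = -7, f_y(P) = -1 (gradient nonzero, so P is smooth).
Step 3: tangent line at P: -7·(x − 1) + -1·(y − -1) = 0.
Expanding: -7*x - y + 6 = 0.


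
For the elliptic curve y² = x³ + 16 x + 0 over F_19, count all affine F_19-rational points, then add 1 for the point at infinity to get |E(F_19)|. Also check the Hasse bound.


Affine points = {(0, 0), (1, 6), (1, 13), (10, 1), (10, 18), (11, 5), (11, 14), (12, 1), (12, 18), (13, 7), (13, 12), (14, 2), (14, 17), (15, 9), (15, 10), (16, 1), (16, 18), (17, 6), (17, 13)}; affine count = 19; |E(F_19)| = 20.

Discriminant check: Δ ∝ 4a³ + 27b² = 4·16³ + 27·0² = 4·4096 + 27·0 ≡ 6 (mod 19). Nonzero ⇒ E is nonsingular.
For each x ∈ F_19, compute rhs = x³ + 16·x + 0 mod 19, then count y ∈ F_19 with y² ≡ rhs.
  x = 0: rhs = 0, matching y values: 0 (1 points).
  x = 1: rhs = 17, matching y values: 6, 13 (2 points).
  x = 2: rhs = 2, matching y values: none (0 points).
  x = 3: rhs = 18, matching y values: none (0 points).
  x = 4: rhs = 14, matching y values: none (0 points).
  x = 5: rhs = 15, matching y values: none (0 points).
  x = 6: rhs = 8, matching y values: none (0 points).
  x = 7: rhs = 18, matching y values: none (0 points).
  x = 8: rhs = 13, matching y values: none (0 points).
  x = 9: rhs = 18, matching y values: none (0 points).
  x = 10: rhs = 1, matching y values: 1, 18 (2 points).
  x = 11: rhs = 6, matching y values: 5, 14 (2 points).
  x = 12: rhs = 1, matching y values: 1, 18 (2 points).
  x = 13: rhs = 11, matching y values: 7, 12 (2 points).
  x = 14: rhs = 4, matching y values: 2, 17 (2 points).
  x = 15: rhs = 5, matching y values: 9, 10 (2 points).
  x = 16: rhs = 1, matching y values: 1, 18 (2 points).
  x = 17: rhs = 17, matching y values: 6, 13 (2 points).
  x = 18: rhs = 2, matching y values: none (0 points).
Total affine count: 19.
Full point count |E(F_19)| = 19 + 1 = 20.
Hasse bound: |20 − (19+1)| = |0| = 0 ≤ 2√19 ≈ 8.7178 ✓.


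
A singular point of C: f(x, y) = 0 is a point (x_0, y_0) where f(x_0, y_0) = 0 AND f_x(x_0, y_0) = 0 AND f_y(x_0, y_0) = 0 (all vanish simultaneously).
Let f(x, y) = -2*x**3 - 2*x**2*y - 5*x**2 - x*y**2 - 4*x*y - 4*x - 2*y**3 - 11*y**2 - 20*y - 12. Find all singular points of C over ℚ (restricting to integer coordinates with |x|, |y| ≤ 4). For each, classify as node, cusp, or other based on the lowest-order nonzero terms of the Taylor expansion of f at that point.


Singular points: {(0, -2)}; classification: node.

Compute partial derivatives:
  f_x = -6*x**2 - 4*x*y - 10*x - y**2 - 4*y - 4.
  f_y = -2*x**2 - 2*x*y - 4*x - 6*y**2 - 22*y - 20.
Scan x_0 ∈ {−4, ..., 4}. For each x_0, f_y(x_0, y) is a polynomial in y; find its integer roots y ∈ {−4, ..., 4}, then test f_x and f at those candidates.
  x = -4: f_y(-4, y) = -6*y**2 - 14*y - 36; no integer root y with |y| ≤ 4.
  x = -3: f_y(-3, y) = -6*y**2 - 16*y - 26; no integer root y with |y| ≤ 4.
  x = -2: f_y(-2, y) = -6*y**2 - 18*y - 20; no integer root y with |y| ≤ 4.
  x = -1: f_y(-1, y) = -6*y**2 - 20*y - 18; no integer root y with |y| ≤ 4.
  x = 0: f_y(0, y) = -6*y**2 - 22*y - 20; vanishes at y ∈ {-2}. (0, -2): f_x = 0, f = 0 — SINGULAR.
  x = 1: f_y(1, y) = -6*y**2 - 24*y - 26; no integer root y with |y| ≤ 4.
  x = 2: f_y(2, y) = -6*y**2 - 26*y - 36; no integer root y with |y| ≤ 4.
  x = 3: f_y(3, y) = -6*y**2 - 28*y - 50; no integer root y with |y| ≤ 4.
  x = 4: f_y(4, y) = -6*y**2 - 30*y - 68; no integer root y with |y| ≤ 4.
Only singular point on the grid: (0, -2).
Classify: substitute x = 0 + u, y = -2 + v and expand: f = -2*u**3 - 2*u**2*v - u**2 - u*v**2 - 2*v**3 + v**2.
No constant or linear terms (consistent with a singular point). Quadratic part: -u**2 + v**2. Cubic part: -2*u**3 - 2*u**2*v - u*v**2 - 2*v**3.
The quadratic part v**2 - u**2 = (v − u)(v + u) splits into two distinct linear factors, so there are two distinct tangent lines y − -2 = ±(x − 0) — this is a node (ordinary double point).
Classification: node.


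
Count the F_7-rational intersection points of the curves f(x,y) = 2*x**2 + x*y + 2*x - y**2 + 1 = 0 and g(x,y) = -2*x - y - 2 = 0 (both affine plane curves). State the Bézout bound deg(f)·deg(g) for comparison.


Common zeros: {(2, 1), (3, 6)}; count = 2; Bézout bound = 2.

deg(f) = 2, deg(g) = 1, so Bézout bound = 2.
Scan x ∈ F_7. For each x, list the y ∈ F_7 with f(x, y) ≡ 0 and those with g(x, y) ≡ 0 (mod 7); the common zeros in that column are the intersection.
  x = 0: f ≡ 0 at y ∈ {1, 6}; g ≡ 0 at y ∈ {5}; common: ∅.
  x = 1: f ≡ 0 at y ∈ {4}; g ≡ 0 at y ∈ {3}; common: ∅.
  x = 2: f ≡ 0 at y ∈ {1}; g ≡ 0 at y ∈ {1}; common: {1}.
  x = 3: f ≡ 0 at y ∈ {4, 6}; g ≡ 0 at y ∈ {6}; common: {6}.
  x = 4: f ≡ 0 at y ∈ ∅; g ≡ 0 at y ∈ {4}; common: ∅.
  x = 5: f ≡ 0 at y ∈ ∅; g ≡ 0 at y ∈ {2}; common: ∅.
  x = 6: f ≡ 0 at y ∈ ∅; g ≡ 0 at y ∈ {0}; common: ∅.
Collecting: common zeros = {(2, 1), (3, 6)}, so the count is 2.
Comparison with the Bézout bound: 2 ≤ 2 = deg(f)·deg(g), as expected for curves with no common component (the bound is attained).


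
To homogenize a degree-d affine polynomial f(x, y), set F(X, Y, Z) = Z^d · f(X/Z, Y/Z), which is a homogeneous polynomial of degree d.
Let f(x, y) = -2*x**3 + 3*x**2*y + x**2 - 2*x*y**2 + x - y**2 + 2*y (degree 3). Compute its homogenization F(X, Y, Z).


F(X, Y, Z) = -2*X**3 + 3*X**2*Y + X**2*Z - 2*X*Y**2 + X*Z**2 - Y**2*Z + 2*Y*Z**2

deg(f) = 3.
Substitute x = X/Z, y = Y/Z into f, then multiply by Z^3.
  monomial -2·x^3·y^0 ↦ -2·X^3·Y^0·Z^0.
  monomial 3·x^2·y^1 ↦ 3·X^2·Y^1·Z^0.
  monomial 1·x^2·y^0 ↦ 1·X^2·Y^0·Z^1.
  monomial -2·x^1·y^2 ↦ -2·X^1·Y^2·Z^0.
  monomial 1·x^1·y^0 ↦ 1·X^1·Y^0·Z^2.
  monomial -1·x^0·y^2 ↦ -1·X^0·Y^2·Z^1.
  monomial 2·x^0·y^1 ↦ 2·X^0·Y^1·Z^2.
Collecting: F(X, Y, Z) = -2*X**3 + 3*X**2*Y + X**2*Z - 2*X*Y**2 + X*Z**2 - Y**2*Z + 2*Y*Z**2.


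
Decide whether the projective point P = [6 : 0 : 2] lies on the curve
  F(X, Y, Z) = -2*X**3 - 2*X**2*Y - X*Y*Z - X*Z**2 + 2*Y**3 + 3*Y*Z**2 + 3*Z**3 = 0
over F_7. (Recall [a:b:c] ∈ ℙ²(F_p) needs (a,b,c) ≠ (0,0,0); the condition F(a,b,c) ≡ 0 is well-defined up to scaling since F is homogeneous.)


F(6,0,2) ≡ 2 (mod 7); P is NOT on the curve.

Evaluate F(6, 0, 2) term-by-term (mod 7).
  -2*X**3 ↦ -2·216·1·1 = -432
  -2*X**2*Y ↦ -2·36·0·1 = 0
  -X*Y*Z ↦ -1·6·0·2 = 0
  -X*Z**2 ↦ -1·6·1·4 = -24
  2*Y**3 ↦ 2·1·0·1 = 0
  3*Y*Z**2 ↦ 3·1·0·4 = 0
  3*Z**3 ↦ 3·1·1·8 = 24
Sum: F(6, 0, 2) = (-432) + (0) + (0) + (-24) + (0) + (0) + (24) = -432.
Reducing mod 7: -432 ≡ 2 (mod 7).
Since F(a, b, c) ≡ 2 ≠ 0 (mod 7), P does NOT lie on the curve.


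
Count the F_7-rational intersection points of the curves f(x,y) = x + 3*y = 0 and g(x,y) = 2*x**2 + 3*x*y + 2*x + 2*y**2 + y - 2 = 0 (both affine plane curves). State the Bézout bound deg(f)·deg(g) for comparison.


Common zeros: {(2, 4), (3, 6)}; count = 2; Bézout bound = 2.

deg(f) = 1, deg(g) = 2, so Bézout bound = 2.
Scan x ∈ F_7. For each x, list the y ∈ F_7 with f(x, y) ≡ 0 and those with g(x, y) ≡ 0 (mod 7); the common zeros in that column are the intersection.
  x = 0: f ≡ 0 at y ∈ {0}; g ≡ 0 at y ∈ ∅; common: ∅.
  x = 1: f ≡ 0 at y ∈ {2}; g ≡ 0 at y ∈ {6}; common: ∅.
  x = 2: f ≡ 0 at y ∈ {4}; g ≡ 0 at y ∈ {3, 4}; common: {4}.
  x = 3: f ≡ 0 at y ∈ {6}; g ≡ 0 at y ∈ {3, 6}; common: {6}.
  x = 4: f ≡ 0 at y ∈ {1}; g ≡ 0 at y ∈ ∅; common: ∅.
  x = 5: f ≡ 0 at y ∈ {3}; g ≡ 0 at y ∈ {2, 4}; common: ∅.
  x = 6: f ≡ 0 at y ∈ {5}; g ≡ 0 at y ∈ ∅; common: ∅.
Collecting: common zeros = {(2, 4), (3, 6)}, so the count is 2.
Comparison with the Bézout bound: 2 ≤ 2 = deg(f)·deg(g), as expected for curves with no common component (the bound is attained).


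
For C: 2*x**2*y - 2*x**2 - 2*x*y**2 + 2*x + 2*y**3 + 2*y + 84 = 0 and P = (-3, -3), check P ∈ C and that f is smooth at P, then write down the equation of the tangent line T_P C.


Tangent line at P: 32*x + 38*y + 210 = 0.

Step 1: f(-3, -3) = 0, so P lies on C.
Step 2: partial derivatives
  f_x(x, y) = 4*x*y - 4*x - 2*y**2 + 2, f_y(x, y) = 2*x**2 - 4*x*y + 6*y**2 + 2.
  f_x(P) = 32, f_y(P) = 38 (gradient nonzero, so P is smooth).
Step 3: tangent line at P: 32·(x − -3) + 38·(y − -3) = 0.
Expanding: 32*x + 38*y + 210 = 0.


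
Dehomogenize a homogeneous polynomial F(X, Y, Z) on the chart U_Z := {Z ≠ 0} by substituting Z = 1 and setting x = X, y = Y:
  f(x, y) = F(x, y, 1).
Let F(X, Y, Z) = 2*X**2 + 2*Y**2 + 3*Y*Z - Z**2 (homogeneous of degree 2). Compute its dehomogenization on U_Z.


f(x, y) = 2*x**2 + 2*y**2 + 3*y - 1

On U_Z we set Z = 1. Each monomial c·X^i·Y^j·Z^k in F becomes c·x^i·y^j·1^k = c·x^i·y^j.
Substituting Z = 1: F(X, Y, 1) = 2*x**2 + 2*y**2 + 3*y - 1.
Note: deg(f) ≤ deg(F) = 2; strict inequality happens when F is divisible by Z (lost terms).


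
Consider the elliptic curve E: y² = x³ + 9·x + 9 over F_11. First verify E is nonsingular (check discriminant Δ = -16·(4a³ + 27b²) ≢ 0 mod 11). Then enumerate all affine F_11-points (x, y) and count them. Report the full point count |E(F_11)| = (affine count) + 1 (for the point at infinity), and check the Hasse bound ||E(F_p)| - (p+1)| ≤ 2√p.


Affine points = {(0, 3), (0, 8), (5, 5), (5, 6), (6, 2), (6, 9), (9, 4), (9, 7)}; affine count = 8; |E(F_11)| = 9.

Discriminant check: Δ ∝ 4a³ + 27b² = 4·9³ + 27·9² = 4·729 + 27·81 ≡ 10 (mod 11). Nonzero ⇒ E is nonsingular.
For each x ∈ F_11, compute rhs = x³ + 9·x + 9 mod 11, then count y ∈ F_11 with y² ≡ rhs.
  x = 0: rhs = 9, matching y values: 3, 8 (2 points).
  x = 1: rhs = 8, matching y values: none (0 points).
  x = 2: rhs = 2, matching y values: none (0 points).
  x = 3: rhs = 8, matching y values: none (0 points).
  x = 4: rhs = 10, matching y values: none (0 points).
  x = 5: rhs = 3, matching y values: 5, 6 (2 points).
  x = 6: rhs = 4, matching y values: 2, 9 (2 points).
  x = 7: rhs = 8, matching y values: none (0 points).
  x = 8: rhs = 10, matching y values: none (0 points).
  x = 9: rhs = 5, matching y values: 4, 7 (2 points).
  x = 10: rhs = 10, matching y values: none (0 points).
Total affine count: 8.
Full point count |E(F_11)| = 8 + 1 = 9.
Hasse bound: |9 − (11+1)| = |-3| = 3 ≤ 2√11 ≈ 6.6332 ✓.


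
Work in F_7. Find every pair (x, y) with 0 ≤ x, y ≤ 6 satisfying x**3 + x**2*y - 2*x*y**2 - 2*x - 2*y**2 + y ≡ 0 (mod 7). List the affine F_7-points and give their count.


Affine F_7-points: {(0, 0), (0, 4), (1, 5), (1, 6), (2, 3), (2, 6), (3, 0), (3, 3), (4, 0), (4, 1), (5, 2), (5, 6), (6, 3)}; count = 13.

For each of the 49 pairs (x, y) ∈ F_7², evaluate f(x, y) mod 7. Record the zeros.
  x = 0: [0↦0, 1↦6, 2↦1, 3↦6, 4↦0, 5↦4, 6↦4]  zeros at y ∈ {0, 4}
  x = 1: [0↦6, 1↦4, 2↦1, 3↦4, 4↦6, 5↦0, 6↦0]  zeros at y ∈ {5, 6}
  x = 2: [0↦4, 1↦3, 2↦4, 3↦0, 4↦5, 5↦5, 6↦0]  zeros at y ∈ {3, 6}
  x = 3: [0↦0, 1↦2, 2↦2, 3↦0, 4↦3, 5↦4, 6↦3]  zeros at y ∈ {0, 3}
  x = 4: [0↦0, 1↦0, 2↦1, 3↦3, 4↦6, 5↦3, 6↦1]  zeros at y ∈ {0, 1}
  x = 5: [0↦3, 1↦3, 2↦0, 3↦1, 4↦6, 5↦1, 6↦0]  zeros at y ∈ {2, 6}
  x = 6: [0↦1, 1↦3, 2↦5, 3↦0, 4↦2, 5↦4, 6↦6]  zeros at y ∈ {3}
Collecting zeros: affine points = {(0, 0), (0, 4), (1, 5), (1, 6), (2, 3), (2, 6), (3, 0), (3, 3), (4, 0), (4, 1), (5, 2), (5, 6), (6, 3)}.
Total count |C(F_7)_aff| = 13.


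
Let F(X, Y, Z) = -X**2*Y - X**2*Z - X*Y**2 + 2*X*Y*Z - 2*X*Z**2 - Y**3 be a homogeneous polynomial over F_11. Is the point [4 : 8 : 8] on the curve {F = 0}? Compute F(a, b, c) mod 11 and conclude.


F(4,8,8) ≡ 10 (mod 11); P is NOT on the curve.

Evaluate F(4, 8, 8) term-by-term (mod 11).
  -X**2*Y ↦ -1·16·8·1 = -128
  -X**2*Z ↦ -1·16·1·8 = -128
  -X*Y**2 ↦ -1·4·64·1 = -256
  2*X*Y*Z ↦ 2·4·8·8 = 512
  -2*X*Z**2 ↦ -2·4·1·64 = -512
  -Y**3 ↦ -1·1·512·1 = -512
Sum: F(4, 8, 8) = (-128) + (-128) + (-256) + (512) + (-512) + (-512) = -1024.
Reducing mod 11: -1024 ≡ 10 (mod 11).
Since F(a, b, c) ≡ 10 ≠ 0 (mod 11), P does NOT lie on the curve.


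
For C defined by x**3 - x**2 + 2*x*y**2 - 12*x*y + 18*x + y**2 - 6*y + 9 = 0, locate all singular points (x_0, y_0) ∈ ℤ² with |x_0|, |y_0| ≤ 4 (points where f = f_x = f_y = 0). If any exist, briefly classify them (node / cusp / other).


Singular points: {(0, 3)}; classification: node.

Compute partial derivatives:
  f_x = 3*x**2 - 2*x + 2*y**2 - 12*y + 18.
  f_y = 4*x*y - 12*x + 2*y - 6.
Scan x_0 ∈ {−4, ..., 4}. For each x_0, f_y(x_0, y) is a polynomial in y; find its integer roots y ∈ {−4, ..., 4}, then test f_x and f at those candidates.
  x = -4: f_y(-4, y) = 42 - 14*y; vanishes at y ∈ {3}. (-4, 3): f_x = 56 ≠ 0.
  x = -3: f_y(-3, y) = 30 - 10*y; vanishes at y ∈ {3}. (-3, 3): f_x = 33 ≠ 0.
  x = -2: f_y(-2, y) = 18 - 6*y; vanishes at y ∈ {3}. (-2, 3): f_x = 16 ≠ 0.
  x = -1: f_y(-1, y) = 6 - 2*y; vanishes at y ∈ {3}. (-1, 3): f_x = 5 ≠ 0.
  x = 0: f_y(0, y) = 2*y - 6; vanishes at y ∈ {3}. (0, 3): f_x = 0, f = 0 — SINGULAR.
  x = 1: f_y(1, y) = 6*y - 18; vanishes at y ∈ {3}. (1, 3): f_x = 1 ≠ 0.
  x = 2: f_y(2, y) = 10*y - 30; vanishes at y ∈ {3}. (2, 3): f_x = 8 ≠ 0.
  x = 3: f_y(3, y) = 14*y - 42; vanishes at y ∈ {3}. (3, 3): f_x = 21 ≠ 0.
  x = 4: f_y(4, y) = 18*y - 54; vanishes at y ∈ {3}. (4, 3): f_x = 40 ≠ 0.
Only singular point on the grid: (0, 3).
Classify: substitute x = 0 + u, y = 3 + v and expand: f = u**3 - u**2 + 2*u*v**2 + v**2.
No constant or linear terms (consistent with a singular point). Quadratic part: -u**2 + v**2. Cubic part: u**3 + 2*u*v**2.
The quadratic part v**2 - u**2 = (v − u)(v + u) splits into two distinct linear factors, so there are two distinct tangent lines y − 3 = ±(x − 0) — this is a node (ordinary double point).
Classification: node.


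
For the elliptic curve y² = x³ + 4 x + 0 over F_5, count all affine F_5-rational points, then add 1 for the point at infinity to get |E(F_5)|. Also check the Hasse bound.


Affine points = {(0, 0), (1, 0), (2, 1), (2, 4), (3, 2), (3, 3), (4, 0)}; affine count = 7; |E(F_5)| = 8.

Discriminant check: Δ ∝ 4a³ + 27b² = 4·4³ + 27·0² = 4·64 + 27·0 ≡ 1 (mod 5). Nonzero ⇒ E is nonsingular.
For each x ∈ F_5, compute rhs = x³ + 4·x + 0 mod 5, then count y ∈ F_5 with y² ≡ rhs.
  x = 0: rhs = 0, matching y values: 0 (1 points).
  x = 1: rhs = 0, matching y values: 0 (1 points).
  x = 2: rhs = 1, matching y values: 1, 4 (2 points).
  x = 3: rhs = 4, matching y values: 2, 3 (2 points).
  x = 4: rhs = 0, matching y values: 0 (1 points).
Total affine count: 7.
Full point count |E(F_5)| = 7 + 1 = 8.
Hasse bound: |8 − (5+1)| = |2| = 2 ≤ 2√5 ≈ 4.4721 ✓.


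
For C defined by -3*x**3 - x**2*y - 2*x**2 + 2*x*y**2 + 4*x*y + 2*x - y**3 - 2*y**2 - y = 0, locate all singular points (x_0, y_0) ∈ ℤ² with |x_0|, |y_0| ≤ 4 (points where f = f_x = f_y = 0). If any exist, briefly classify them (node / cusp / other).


Singular points: {(0, -1)}; classification: node.

Compute partial derivatives:
  f_x = -9*x**2 - 2*x*y - 4*x + 2*y**2 + 4*y + 2.
  f_y = -x**2 + 4*x*y + 4*x - 3*y**2 - 4*y - 1.
Scan x_0 ∈ {−4, ..., 4}. For each x_0, f_y(x_0, y) is a polynomial in y; find its integer roots y ∈ {−4, ..., 4}, then test f_x and f at those candidates.
  x = -4: f_y(-4, y) = -3*y**2 - 20*y - 33; vanishes at y ∈ {-3}. (-4, -3): f_x = -144 ≠ 0.
  x = -3: f_y(-3, y) = -3*y**2 - 16*y - 22; no integer root y with |y| ≤ 4.
  x = -2: f_y(-2, y) = -3*y**2 - 12*y - 13; no integer root y with |y| ≤ 4.
  x = -1: f_y(-1, y) = -3*y**2 - 8*y - 6; no integer root y with |y| ≤ 4.
  x = 0: f_y(0, y) = -3*y**2 - 4*y - 1; vanishes at y ∈ {-1}. (0, -1): f_x = 0, f = 0 — SINGULAR.
  x = 1: f_y(1, y) = 2 - 3*y**2; no integer root y with |y| ≤ 4.
  x = 2: f_y(2, y) = -3*y**2 + 4*y + 3; no integer root y with |y| ≤ 4.
  x = 3: f_y(3, y) = -3*y**2 + 8*y + 2; no integer root y with |y| ≤ 4.
  x = 4: f_y(4, y) = -3*y**2 + 12*y - 1; no integer root y with |y| ≤ 4.
Only singular point on the grid: (0, -1).
Classify: substitute x = 0 + u, y = -1 + v and expand: f = -3*u**3 - u**2*v - u**2 + 2*u*v**2 - v**3 + v**2.
No constant or linear terms (consistent with a singular point). Quadratic part: -u**2 + v**2. Cubic part: -3*u**3 - u**2*v + 2*u*v**2 - v**3.
The quadratic part v**2 - u**2 = (v − u)(v + u) splits into two distinct linear factors, so there are two distinct tangent lines y − -1 = ±(x − 0) — this is a node (ordinary double point).
Classification: node.


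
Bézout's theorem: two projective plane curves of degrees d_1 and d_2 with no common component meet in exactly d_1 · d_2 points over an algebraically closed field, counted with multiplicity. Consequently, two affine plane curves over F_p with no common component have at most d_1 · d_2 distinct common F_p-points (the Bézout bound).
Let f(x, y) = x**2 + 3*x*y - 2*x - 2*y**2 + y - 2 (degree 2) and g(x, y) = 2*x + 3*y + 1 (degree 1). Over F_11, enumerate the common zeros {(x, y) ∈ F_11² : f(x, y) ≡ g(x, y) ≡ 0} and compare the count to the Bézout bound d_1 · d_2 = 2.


Common zeros: ∅; count = 0; Bézout bound = 2.

deg(f) = 2, deg(g) = 1, so Bézout bound = 2.
Scan x ∈ F_11. For each x, list the y ∈ F_11 with f(x, y) ≡ 0 and those with g(x, y) ≡ 0 (mod 11); the common zeros in that column are the intersection.
  x = 0: f ≡ 0 at y ∈ ∅; g ≡ 0 at y ∈ {7}; common: ∅.
  x = 1: f ≡ 0 at y ∈ {5, 8}; g ≡ 0 at y ∈ {10}; common: ∅.
  x = 2: f ≡ 0 at y ∈ {10}; g ≡ 0 at y ∈ {2}; common: ∅.
  x = 3: f ≡ 0 at y ∈ {6, 10}; g ≡ 0 at y ∈ {5}; common: ∅.
  x = 4: f ≡ 0 at y ∈ ∅; g ≡ 0 at y ∈ {8}; common: ∅.
  x = 5: f ≡ 0 at y ∈ ∅; g ≡ 0 at y ∈ {0}; common: ∅.
  x = 6: f ≡ 0 at y ∈ {0, 4}; g ≡ 0 at y ∈ {3}; common: ∅.
  x = 7: f ≡ 0 at y ∈ {0}; g ≡ 0 at y ∈ {6}; common: ∅.
  x = 8: f ≡ 0 at y ∈ {2, 5}; g ≡ 0 at y ∈ {9}; common: ∅.
  x = 9: f ≡ 0 at y ∈ ∅; g ≡ 0 at y ∈ {1}; common: ∅.
  x = 10: f ≡ 0 at y ∈ {2, 8}; g ≡ 0 at y ∈ {4}; common: ∅.
Collecting: common zeros = ∅, so the count is 0.
Comparison with the Bézout bound: 0 ≤ 2 = deg(f)·deg(g), as expected for curves with no common component (the affine F_11-count falls short of the bound because intersections may lie at infinity, over extension fields, or carry multiplicity).
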